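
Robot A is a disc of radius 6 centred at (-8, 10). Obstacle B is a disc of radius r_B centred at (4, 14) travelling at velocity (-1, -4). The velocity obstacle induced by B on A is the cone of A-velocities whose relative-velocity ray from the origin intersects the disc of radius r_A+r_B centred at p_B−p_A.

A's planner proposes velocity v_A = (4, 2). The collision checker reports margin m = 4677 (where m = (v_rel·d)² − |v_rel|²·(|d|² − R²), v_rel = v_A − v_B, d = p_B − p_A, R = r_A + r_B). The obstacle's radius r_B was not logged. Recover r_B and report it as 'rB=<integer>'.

m = 4677
d = (12, 4);  v_rel = (5, 6),  |v_rel|² = 61
v_rel×d = (5)·(4) − (6)·(12) = -52
since m = R²·61 − (-52)²:  R² = (2704 + 4677) / 61 = 121
R = √121 = 11  ⇒  r_B = 11 − 6 = 5

rB=5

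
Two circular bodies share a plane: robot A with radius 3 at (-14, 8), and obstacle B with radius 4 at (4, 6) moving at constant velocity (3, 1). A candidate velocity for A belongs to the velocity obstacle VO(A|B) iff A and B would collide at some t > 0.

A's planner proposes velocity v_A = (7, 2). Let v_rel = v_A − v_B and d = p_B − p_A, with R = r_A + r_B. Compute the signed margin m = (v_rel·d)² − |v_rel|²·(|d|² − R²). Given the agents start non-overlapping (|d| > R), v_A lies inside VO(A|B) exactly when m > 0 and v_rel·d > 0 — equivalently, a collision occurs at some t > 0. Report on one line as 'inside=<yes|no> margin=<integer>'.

d = (18, -2),  |d|² = 328;  R = 3+4 = 7,  c = 328−7² = 279
v_rel = (4, 1),  |v_rel|² = 17;  v_rel·d = (4)·(18) + (1)·(-2) = 70
17·t² − 140·t + 279 = 0  ⇒  m = 70² − 17·279 = 157
m = 157 > 0,  v_rel·d = 70 > 0  ⇒  inside

inside=yes margin=157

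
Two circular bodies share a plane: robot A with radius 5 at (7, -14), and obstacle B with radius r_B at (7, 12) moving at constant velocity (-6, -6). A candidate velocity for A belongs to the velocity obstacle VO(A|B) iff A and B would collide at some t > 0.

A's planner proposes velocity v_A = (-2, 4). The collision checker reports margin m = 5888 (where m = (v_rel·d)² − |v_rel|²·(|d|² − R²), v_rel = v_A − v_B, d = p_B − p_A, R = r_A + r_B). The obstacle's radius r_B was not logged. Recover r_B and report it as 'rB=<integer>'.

m = 5888
d = (0, 26);  v_rel = (4, 10),  |v_rel|² = 116
v_rel×d = (4)·(26) − (10)·(0) = 104
since m = R²·116 − 104²:  R² = (10816 + 5888) / 116 = 144
R = √144 = 12  ⇒  r_B = 12 − 5 = 7

rB=7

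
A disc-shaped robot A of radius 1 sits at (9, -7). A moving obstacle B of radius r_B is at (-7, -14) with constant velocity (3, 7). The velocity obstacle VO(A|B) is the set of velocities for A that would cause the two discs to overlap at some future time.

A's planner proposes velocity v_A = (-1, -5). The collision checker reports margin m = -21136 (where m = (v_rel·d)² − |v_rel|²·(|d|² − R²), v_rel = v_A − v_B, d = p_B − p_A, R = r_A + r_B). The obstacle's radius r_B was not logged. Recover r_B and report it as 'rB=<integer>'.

m = -21136
d = (-16, -7);  v_rel = (-4, -12),  |v_rel|² = 160
v_rel×d = (-4)·(-7) − (-12)·(-16) = -164
since m = R²·160 − (-164)²:  R² = (26896 + -21136) / 160 = 36
R = √36 = 6  ⇒  r_B = 6 − 1 = 5

rB=5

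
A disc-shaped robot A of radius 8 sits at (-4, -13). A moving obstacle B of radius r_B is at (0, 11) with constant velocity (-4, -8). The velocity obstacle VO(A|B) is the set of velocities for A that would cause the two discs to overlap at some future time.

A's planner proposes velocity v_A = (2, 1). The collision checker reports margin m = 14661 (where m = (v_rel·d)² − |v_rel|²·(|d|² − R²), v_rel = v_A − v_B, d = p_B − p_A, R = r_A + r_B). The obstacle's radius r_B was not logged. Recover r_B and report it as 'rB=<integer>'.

m = 14661
d = (4, 24);  v_rel = (6, 9),  |v_rel|² = 117
v_rel×d = (6)·(24) − (9)·(4) = 108
since m = R²·117 − 108²:  R² = (11664 + 14661) / 117 = 225
R = √225 = 15  ⇒  r_B = 15 − 8 = 7

rB=7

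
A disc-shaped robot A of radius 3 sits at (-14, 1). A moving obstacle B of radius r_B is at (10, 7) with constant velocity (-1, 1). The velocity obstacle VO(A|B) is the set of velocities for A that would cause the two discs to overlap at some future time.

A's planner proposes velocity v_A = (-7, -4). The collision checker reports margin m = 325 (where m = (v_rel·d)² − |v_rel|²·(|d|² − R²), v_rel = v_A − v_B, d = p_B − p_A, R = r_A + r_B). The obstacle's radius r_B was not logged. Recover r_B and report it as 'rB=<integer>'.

m = 325
d = (24, 6);  v_rel = (-6, -5),  |v_rel|² = 61
v_rel×d = (-6)·(6) − (-5)·(24) = 84
since m = R²·61 − 84²:  R² = (7056 + 325) / 61 = 121
R = √121 = 11  ⇒  r_B = 11 − 3 = 8

rB=8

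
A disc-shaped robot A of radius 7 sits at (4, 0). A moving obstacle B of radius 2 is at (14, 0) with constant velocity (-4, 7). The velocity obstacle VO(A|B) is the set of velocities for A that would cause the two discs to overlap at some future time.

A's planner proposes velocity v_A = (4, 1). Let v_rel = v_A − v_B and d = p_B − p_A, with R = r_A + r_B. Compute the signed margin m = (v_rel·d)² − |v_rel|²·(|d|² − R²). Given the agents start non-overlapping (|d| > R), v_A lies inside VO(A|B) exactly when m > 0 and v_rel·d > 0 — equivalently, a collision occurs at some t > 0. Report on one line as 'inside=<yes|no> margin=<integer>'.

d = (10, 0),  |d|² = 100;  R = 7+2 = 9,  c = 100−9² = 19
v_rel = (8, -6),  |v_rel|² = 100;  v_rel·d = (8)·(10) + (-6)·(0) = 80
100·t² − 160·t + 19 = 0  ⇒  m = 80² − 100·19 = 4500
m = 4500 > 0,  v_rel·d = 80 > 0  ⇒  inside

inside=yes margin=4500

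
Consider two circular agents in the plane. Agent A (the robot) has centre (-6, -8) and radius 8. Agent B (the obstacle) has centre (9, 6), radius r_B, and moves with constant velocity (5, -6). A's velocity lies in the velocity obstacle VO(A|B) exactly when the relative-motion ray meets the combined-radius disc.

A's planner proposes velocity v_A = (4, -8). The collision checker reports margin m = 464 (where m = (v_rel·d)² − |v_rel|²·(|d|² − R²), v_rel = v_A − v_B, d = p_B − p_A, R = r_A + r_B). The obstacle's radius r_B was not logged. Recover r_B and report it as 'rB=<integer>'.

m = 464
d = (15, 14);  v_rel = (-1, -2),  |v_rel|² = 5
v_rel×d = (-1)·(14) − (-2)·(15) = 16
since m = R²·5 − 16²:  R² = (256 + 464) / 5 = 144
R = √144 = 12  ⇒  r_B = 12 − 8 = 4

rB=4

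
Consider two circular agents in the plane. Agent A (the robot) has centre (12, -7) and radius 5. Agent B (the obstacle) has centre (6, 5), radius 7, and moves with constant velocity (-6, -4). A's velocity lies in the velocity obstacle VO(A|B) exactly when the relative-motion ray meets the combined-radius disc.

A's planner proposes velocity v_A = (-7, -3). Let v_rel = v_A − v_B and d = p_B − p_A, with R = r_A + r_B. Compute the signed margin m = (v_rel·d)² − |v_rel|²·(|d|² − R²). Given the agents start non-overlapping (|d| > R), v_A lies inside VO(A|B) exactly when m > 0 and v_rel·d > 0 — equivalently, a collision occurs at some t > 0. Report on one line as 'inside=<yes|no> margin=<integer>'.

d = (-6, 12),  |d|² = 180;  R = 5+7 = 12,  c = 180−12² = 36
v_rel = (-1, 1),  |v_rel|² = 2;  v_rel·d = (-1)·(-6) + (1)·(12) = 18
2·t² − 36·t + 36 = 0  ⇒  m = 18² − 2·36 = 252
m = 252 > 0,  v_rel·d = 18 > 0  ⇒  inside

inside=yes margin=252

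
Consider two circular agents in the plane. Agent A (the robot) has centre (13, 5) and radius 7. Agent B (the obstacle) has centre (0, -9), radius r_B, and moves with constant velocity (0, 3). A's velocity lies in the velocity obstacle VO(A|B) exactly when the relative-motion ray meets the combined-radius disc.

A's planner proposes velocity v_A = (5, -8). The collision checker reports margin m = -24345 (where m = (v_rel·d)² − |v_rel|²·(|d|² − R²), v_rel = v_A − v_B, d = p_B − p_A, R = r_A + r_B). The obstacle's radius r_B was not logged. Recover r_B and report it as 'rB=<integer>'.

m = -24345
d = (-13, -14);  v_rel = (5, -11),  |v_rel|² = 146
v_rel×d = (5)·(-14) − (-11)·(-13) = -213
since m = R²·146 − (-213)²:  R² = (45369 + -24345) / 146 = 144
R = √144 = 12  ⇒  r_B = 12 − 7 = 5

rB=5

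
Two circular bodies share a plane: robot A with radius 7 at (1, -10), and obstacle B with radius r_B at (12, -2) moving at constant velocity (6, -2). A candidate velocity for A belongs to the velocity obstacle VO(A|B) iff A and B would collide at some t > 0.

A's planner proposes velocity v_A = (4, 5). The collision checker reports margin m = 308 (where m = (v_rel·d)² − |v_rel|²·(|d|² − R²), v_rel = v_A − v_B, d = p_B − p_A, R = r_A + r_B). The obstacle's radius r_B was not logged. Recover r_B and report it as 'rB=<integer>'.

m = 308
d = (11, 8);  v_rel = (-2, 7),  |v_rel|² = 53
v_rel×d = (-2)·(8) − (7)·(11) = -93
since m = R²·53 − (-93)²:  R² = (8649 + 308) / 53 = 169
R = √169 = 13  ⇒  r_B = 13 − 7 = 6

rB=6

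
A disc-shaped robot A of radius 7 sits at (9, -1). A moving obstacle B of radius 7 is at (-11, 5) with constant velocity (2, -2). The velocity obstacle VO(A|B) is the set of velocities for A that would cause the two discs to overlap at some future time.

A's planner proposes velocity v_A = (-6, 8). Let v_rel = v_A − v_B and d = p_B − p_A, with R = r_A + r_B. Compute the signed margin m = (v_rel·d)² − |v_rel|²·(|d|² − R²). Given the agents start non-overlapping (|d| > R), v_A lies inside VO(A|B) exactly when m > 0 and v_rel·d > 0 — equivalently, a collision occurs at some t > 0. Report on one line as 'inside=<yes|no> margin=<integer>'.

d = (-20, 6),  |d|² = 436;  R = 7+7 = 14,  c = 436−14² = 240
v_rel = (-8, 10),  |v_rel|² = 164;  v_rel·d = (-8)·(-20) + (10)·(6) = 220
164·t² − 440·t + 240 = 0  ⇒  m = 220² − 164·240 = 9040
m = 9040 > 0,  v_rel·d = 220 > 0  ⇒  inside

inside=yes margin=9040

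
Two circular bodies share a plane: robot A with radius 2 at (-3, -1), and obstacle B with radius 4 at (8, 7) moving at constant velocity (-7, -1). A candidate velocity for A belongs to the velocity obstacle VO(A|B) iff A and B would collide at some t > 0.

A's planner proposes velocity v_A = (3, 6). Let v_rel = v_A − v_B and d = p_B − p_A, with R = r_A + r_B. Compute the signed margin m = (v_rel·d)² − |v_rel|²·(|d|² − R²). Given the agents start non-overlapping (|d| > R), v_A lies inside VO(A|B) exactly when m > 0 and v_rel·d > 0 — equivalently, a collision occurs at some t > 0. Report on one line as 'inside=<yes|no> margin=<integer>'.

d = (11, 8),  |d|² = 185;  R = 2+4 = 6,  c = 185−6² = 149
v_rel = (10, 7),  |v_rel|² = 149;  v_rel·d = (10)·(11) + (7)·(8) = 166
149·t² − 332·t + 149 = 0  ⇒  m = 166² − 149·149 = 5355
m = 5355 > 0,  v_rel·d = 166 > 0  ⇒  inside

inside=yes margin=5355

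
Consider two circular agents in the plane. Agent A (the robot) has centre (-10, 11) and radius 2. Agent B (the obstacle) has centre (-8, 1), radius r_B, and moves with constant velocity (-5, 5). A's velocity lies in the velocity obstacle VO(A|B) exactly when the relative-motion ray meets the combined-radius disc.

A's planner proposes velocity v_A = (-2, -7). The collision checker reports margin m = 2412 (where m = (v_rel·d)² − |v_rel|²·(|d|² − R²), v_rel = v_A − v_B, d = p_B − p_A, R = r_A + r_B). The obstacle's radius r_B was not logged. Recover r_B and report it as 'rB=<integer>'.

m = 2412
d = (2, -10);  v_rel = (3, -12),  |v_rel|² = 153
v_rel×d = (3)·(-10) − (-12)·(2) = -6
since m = R²·153 − (-6)²:  R² = (36 + 2412) / 153 = 16
R = √16 = 4  ⇒  r_B = 4 − 2 = 2

rB=2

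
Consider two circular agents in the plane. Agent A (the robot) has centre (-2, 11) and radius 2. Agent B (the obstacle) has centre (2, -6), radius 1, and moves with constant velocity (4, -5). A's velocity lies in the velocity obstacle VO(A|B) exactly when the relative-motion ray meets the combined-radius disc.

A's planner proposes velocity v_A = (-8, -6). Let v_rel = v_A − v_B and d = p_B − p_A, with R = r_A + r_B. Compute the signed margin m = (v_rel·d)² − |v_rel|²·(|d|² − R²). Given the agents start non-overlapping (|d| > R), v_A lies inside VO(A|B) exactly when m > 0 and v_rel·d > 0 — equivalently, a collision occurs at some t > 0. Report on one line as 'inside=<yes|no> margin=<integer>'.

d = (4, -17),  |d|² = 305;  R = 2+1 = 3,  c = 305−3² = 296
v_rel = (-12, -1),  |v_rel|² = 145;  v_rel·d = (-12)·(4) + (-1)·(-17) = -31
145·t² + 62·t + 296 = 0  ⇒  m = (-31)² − 145·296 = -41959
m = -41959 < 0,  v_rel·d = -31 < 0  ⇒  outside

inside=no margin=-41959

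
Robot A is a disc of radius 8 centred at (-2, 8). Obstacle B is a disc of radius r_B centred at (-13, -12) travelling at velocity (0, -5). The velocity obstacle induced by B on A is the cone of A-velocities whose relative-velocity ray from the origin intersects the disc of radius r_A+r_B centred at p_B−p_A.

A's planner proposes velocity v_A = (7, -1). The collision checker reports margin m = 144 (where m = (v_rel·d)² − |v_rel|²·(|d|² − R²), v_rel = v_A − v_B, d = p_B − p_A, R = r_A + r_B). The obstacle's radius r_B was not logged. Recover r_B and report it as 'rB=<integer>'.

m = 144
d = (-11, -20);  v_rel = (7, 4),  |v_rel|² = 65
v_rel×d = (7)·(-20) − (4)·(-11) = -96
since m = R²·65 − (-96)²:  R² = (9216 + 144) / 65 = 144
R = √144 = 12  ⇒  r_B = 12 − 8 = 4

rB=4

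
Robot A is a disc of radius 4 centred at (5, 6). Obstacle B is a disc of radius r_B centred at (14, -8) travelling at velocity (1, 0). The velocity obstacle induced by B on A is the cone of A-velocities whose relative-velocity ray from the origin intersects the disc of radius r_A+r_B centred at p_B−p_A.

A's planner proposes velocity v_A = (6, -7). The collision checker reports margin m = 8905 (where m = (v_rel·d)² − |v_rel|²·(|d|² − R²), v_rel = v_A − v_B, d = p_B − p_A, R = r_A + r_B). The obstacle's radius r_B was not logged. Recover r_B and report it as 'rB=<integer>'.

m = 8905
d = (9, -14);  v_rel = (5, -7),  |v_rel|² = 74
v_rel×d = (5)·(-14) − (-7)·(9) = -7
since m = R²·74 − (-7)²:  R² = (49 + 8905) / 74 = 121
R = √121 = 11  ⇒  r_B = 11 − 4 = 7

rB=7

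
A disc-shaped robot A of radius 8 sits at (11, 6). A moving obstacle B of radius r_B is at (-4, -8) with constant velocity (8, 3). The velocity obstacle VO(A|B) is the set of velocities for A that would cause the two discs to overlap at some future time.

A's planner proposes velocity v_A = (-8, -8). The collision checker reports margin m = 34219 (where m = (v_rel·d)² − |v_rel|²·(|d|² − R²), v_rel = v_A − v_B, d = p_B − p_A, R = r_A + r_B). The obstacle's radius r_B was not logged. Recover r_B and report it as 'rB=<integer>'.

m = 34219
d = (-15, -14);  v_rel = (-16, -11),  |v_rel|² = 377
v_rel×d = (-16)·(-14) − (-11)·(-15) = 59
since m = R²·377 − 59²:  R² = (3481 + 34219) / 377 = 100
R = √100 = 10  ⇒  r_B = 10 − 8 = 2

rB=2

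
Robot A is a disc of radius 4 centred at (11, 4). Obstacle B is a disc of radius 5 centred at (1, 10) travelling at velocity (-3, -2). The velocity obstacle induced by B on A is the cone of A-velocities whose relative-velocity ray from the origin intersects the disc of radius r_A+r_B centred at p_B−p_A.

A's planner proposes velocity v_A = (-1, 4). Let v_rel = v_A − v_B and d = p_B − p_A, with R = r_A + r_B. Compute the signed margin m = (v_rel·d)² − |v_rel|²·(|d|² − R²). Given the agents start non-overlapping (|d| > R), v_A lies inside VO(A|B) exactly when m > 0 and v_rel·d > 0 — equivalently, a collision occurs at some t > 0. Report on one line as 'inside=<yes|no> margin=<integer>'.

d = (-10, 6),  |d|² = 136;  R = 4+5 = 9,  c = 136−9² = 55
v_rel = (2, 6),  |v_rel|² = 40;  v_rel·d = (2)·(-10) + (6)·(6) = 16
40·t² − 32·t + 55 = 0  ⇒  m = 16² − 40·55 = -1944
m = -1944 < 0,  v_rel·d = 16 > 0  ⇒  outside

inside=no margin=-1944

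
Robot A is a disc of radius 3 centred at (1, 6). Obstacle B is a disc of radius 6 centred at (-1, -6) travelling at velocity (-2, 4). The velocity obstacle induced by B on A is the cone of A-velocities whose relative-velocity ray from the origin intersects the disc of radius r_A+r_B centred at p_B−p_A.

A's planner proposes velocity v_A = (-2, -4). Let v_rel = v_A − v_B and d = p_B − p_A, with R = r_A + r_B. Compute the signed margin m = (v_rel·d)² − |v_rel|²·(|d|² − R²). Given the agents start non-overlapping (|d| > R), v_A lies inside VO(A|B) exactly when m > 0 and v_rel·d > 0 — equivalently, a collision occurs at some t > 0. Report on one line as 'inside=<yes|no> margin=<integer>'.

d = (-2, -12),  |d|² = 148;  R = 3+6 = 9,  c = 148−9² = 67
v_rel = (0, -8),  |v_rel|² = 64;  v_rel·d = (0)·(-2) + (-8)·(-12) = 96
64·t² − 192·t + 67 = 0  ⇒  m = 96² − 64·67 = 4928
m = 4928 > 0,  v_rel·d = 96 > 0  ⇒  inside

inside=yes margin=4928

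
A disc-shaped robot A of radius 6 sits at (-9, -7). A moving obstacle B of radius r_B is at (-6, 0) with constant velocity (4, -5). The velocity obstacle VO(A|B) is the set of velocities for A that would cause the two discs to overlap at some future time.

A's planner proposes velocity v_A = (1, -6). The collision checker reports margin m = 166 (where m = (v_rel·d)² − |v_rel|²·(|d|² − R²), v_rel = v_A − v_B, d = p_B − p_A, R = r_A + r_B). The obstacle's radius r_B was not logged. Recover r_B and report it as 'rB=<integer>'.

m = 166
d = (3, 7);  v_rel = (-3, -1),  |v_rel|² = 10
v_rel×d = (-3)·(7) − (-1)·(3) = -18
since m = R²·10 − (-18)²:  R² = (324 + 166) / 10 = 49
R = √49 = 7  ⇒  r_B = 7 − 6 = 1

rB=1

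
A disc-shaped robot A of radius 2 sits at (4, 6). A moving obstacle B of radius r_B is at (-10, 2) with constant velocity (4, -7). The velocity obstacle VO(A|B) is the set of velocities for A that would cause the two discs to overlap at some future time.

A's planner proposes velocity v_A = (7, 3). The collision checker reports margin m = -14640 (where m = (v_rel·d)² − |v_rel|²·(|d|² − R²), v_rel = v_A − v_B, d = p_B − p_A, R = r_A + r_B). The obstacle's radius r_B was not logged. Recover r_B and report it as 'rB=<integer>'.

m = -14640
d = (-14, -4);  v_rel = (3, 10),  |v_rel|² = 109
v_rel×d = (3)·(-4) − (10)·(-14) = 128
since m = R²·109 − 128²:  R² = (16384 + -14640) / 109 = 16
R = √16 = 4  ⇒  r_B = 4 − 2 = 2

rB=2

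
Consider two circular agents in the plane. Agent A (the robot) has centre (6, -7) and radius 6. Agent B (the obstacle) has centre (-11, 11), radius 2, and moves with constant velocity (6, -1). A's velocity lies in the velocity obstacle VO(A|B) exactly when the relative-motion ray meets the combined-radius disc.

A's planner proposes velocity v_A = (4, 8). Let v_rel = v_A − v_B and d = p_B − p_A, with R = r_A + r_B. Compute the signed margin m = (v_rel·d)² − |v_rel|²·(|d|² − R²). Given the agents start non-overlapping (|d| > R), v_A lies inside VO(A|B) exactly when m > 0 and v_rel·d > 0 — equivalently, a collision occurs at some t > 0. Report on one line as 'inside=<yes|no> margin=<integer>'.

d = (-17, 18),  |d|² = 613;  R = 6+2 = 8,  c = 613−8² = 549
v_rel = (-2, 9),  |v_rel|² = 85;  v_rel·d = (-2)·(-17) + (9)·(18) = 196
85·t² − 392·t + 549 = 0  ⇒  m = 196² − 85·549 = -8249
m = -8249 < 0,  v_rel·d = 196 > 0  ⇒  outside

inside=no margin=-8249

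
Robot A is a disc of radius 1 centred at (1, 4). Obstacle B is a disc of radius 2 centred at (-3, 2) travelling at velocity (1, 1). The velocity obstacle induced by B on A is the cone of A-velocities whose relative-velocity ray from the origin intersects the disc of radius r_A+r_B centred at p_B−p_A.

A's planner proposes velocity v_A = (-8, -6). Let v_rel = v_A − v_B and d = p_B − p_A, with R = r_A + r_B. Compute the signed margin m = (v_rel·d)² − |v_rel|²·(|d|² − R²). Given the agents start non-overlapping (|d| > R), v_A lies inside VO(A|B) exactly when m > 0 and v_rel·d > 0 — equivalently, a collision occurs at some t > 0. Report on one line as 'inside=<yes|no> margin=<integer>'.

d = (-4, -2),  |d|² = 20;  R = 1+2 = 3,  c = 20−3² = 11
v_rel = (-9, -7),  |v_rel|² = 130;  v_rel·d = (-9)·(-4) + (-7)·(-2) = 50
130·t² − 100·t + 11 = 0  ⇒  m = 50² − 130·11 = 1070
m = 1070 > 0,  v_rel·d = 50 > 0  ⇒  inside

inside=yes margin=1070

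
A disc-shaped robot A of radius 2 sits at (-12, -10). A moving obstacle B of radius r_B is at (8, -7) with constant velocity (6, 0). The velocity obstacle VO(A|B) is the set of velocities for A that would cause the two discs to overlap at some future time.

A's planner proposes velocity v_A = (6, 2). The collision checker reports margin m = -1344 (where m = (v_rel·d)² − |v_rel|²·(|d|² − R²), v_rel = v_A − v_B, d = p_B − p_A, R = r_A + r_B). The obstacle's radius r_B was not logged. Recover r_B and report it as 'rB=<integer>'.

m = -1344
d = (20, 3);  v_rel = (0, 2),  |v_rel|² = 4
v_rel×d = (0)·(3) − (2)·(20) = -40
since m = R²·4 − (-40)²:  R² = (1600 + -1344) / 4 = 64
R = √64 = 8  ⇒  r_B = 8 − 2 = 6

rB=6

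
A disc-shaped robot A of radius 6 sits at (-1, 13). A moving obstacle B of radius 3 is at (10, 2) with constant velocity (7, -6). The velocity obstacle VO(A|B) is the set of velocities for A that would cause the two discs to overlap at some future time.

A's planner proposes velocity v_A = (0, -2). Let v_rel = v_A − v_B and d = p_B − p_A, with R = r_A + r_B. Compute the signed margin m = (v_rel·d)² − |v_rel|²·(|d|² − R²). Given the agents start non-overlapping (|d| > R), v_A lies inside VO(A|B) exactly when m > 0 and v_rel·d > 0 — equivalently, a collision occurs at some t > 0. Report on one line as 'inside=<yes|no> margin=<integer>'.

d = (11, -11),  |d|² = 242;  R = 6+3 = 9,  c = 242−9² = 161
v_rel = (-7, 4),  |v_rel|² = 65;  v_rel·d = (-7)·(11) + (4)·(-11) = -121
65·t² + 242·t + 161 = 0  ⇒  m = (-121)² − 65·161 = 4176
m = 4176 > 0,  v_rel·d = -121 < 0  ⇒  outside

inside=no margin=4176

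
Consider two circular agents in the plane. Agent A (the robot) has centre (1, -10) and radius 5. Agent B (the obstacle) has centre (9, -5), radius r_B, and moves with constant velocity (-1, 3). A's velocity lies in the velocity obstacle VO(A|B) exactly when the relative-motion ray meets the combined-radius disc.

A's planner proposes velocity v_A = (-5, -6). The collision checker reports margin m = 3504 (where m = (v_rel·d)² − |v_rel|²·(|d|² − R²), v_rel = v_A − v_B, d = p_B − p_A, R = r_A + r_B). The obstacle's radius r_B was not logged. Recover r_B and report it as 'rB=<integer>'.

m = 3504
d = (8, 5);  v_rel = (-4, -9),  |v_rel|² = 97
v_rel×d = (-4)·(5) − (-9)·(8) = 52
since m = R²·97 − 52²:  R² = (2704 + 3504) / 97 = 64
R = √64 = 8  ⇒  r_B = 8 − 5 = 3

rB=3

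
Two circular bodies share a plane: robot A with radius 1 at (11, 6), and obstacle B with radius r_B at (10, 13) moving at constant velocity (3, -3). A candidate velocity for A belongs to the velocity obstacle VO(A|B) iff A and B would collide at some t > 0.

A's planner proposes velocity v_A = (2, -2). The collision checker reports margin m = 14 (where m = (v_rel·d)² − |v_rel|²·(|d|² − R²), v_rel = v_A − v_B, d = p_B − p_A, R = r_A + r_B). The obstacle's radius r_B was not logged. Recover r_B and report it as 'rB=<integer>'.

m = 14
d = (-1, 7);  v_rel = (-1, 1),  |v_rel|² = 2
v_rel×d = (-1)·(7) − (1)·(-1) = -6
since m = R²·2 − (-6)²:  R² = (36 + 14) / 2 = 25
R = √25 = 5  ⇒  r_B = 5 − 1 = 4

rB=4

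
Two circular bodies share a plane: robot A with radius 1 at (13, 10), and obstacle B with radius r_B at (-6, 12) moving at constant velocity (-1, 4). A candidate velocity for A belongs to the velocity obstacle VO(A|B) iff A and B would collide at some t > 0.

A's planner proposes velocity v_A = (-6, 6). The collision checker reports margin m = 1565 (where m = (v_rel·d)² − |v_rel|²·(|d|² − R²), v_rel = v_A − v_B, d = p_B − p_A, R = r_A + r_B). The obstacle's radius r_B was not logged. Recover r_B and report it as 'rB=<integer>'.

m = 1565
d = (-19, 2);  v_rel = (-5, 2),  |v_rel|² = 29
v_rel×d = (-5)·(2) − (2)·(-19) = 28
since m = R²·29 − 28²:  R² = (784 + 1565) / 29 = 81
R = √81 = 9  ⇒  r_B = 9 − 1 = 8

rB=8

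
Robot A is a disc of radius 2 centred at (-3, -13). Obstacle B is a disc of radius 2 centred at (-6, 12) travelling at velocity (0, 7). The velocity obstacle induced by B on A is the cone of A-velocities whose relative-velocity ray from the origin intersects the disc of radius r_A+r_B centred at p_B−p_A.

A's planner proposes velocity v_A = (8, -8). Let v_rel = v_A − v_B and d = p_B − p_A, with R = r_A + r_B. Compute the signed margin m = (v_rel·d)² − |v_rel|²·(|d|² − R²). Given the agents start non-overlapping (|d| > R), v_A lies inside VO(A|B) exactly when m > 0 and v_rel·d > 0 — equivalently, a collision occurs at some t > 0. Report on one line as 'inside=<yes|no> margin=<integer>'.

d = (-3, 25),  |d|² = 634;  R = 2+2 = 4,  c = 634−4² = 618
v_rel = (8, -15),  |v_rel|² = 289;  v_rel·d = (8)·(-3) + (-15)·(25) = -399
289·t² + 798·t + 618 = 0  ⇒  m = (-399)² − 289·618 = -19401
m = -19401 < 0,  v_rel·d = -399 < 0  ⇒  outside

inside=no margin=-19401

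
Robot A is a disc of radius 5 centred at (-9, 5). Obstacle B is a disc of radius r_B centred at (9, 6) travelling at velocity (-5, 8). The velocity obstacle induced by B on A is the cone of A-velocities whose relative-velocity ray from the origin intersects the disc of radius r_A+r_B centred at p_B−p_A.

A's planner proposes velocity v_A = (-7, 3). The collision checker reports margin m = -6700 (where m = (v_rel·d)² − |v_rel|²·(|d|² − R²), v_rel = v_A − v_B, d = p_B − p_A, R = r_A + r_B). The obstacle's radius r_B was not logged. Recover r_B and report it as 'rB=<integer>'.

m = -6700
d = (18, 1);  v_rel = (-2, -5),  |v_rel|² = 29
v_rel×d = (-2)·(1) − (-5)·(18) = 88
since m = R²·29 − 88²:  R² = (7744 + -6700) / 29 = 36
R = √36 = 6  ⇒  r_B = 6 − 5 = 1

rB=1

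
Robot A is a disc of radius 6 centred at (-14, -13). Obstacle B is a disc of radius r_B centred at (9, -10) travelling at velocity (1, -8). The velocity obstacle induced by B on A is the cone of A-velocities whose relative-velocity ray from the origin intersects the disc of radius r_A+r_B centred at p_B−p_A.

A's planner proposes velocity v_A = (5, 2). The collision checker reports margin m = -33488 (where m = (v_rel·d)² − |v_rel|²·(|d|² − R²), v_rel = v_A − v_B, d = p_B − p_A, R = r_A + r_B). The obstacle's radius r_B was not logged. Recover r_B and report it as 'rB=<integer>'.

m = -33488
d = (23, 3);  v_rel = (4, 10),  |v_rel|² = 116
v_rel×d = (4)·(3) − (10)·(23) = -218
since m = R²·116 − (-218)²:  R² = (47524 + -33488) / 116 = 121
R = √121 = 11  ⇒  r_B = 11 − 6 = 5

rB=5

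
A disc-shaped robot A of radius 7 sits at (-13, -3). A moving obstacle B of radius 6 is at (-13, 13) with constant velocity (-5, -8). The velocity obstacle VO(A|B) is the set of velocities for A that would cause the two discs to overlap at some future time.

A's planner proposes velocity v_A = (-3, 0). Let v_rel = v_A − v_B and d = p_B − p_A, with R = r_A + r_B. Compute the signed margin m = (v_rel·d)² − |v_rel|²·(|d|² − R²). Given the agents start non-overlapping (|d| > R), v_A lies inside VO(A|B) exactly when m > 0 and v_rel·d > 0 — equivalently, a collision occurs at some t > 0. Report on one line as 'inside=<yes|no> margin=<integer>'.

d = (0, 16),  |d|² = 256;  R = 7+6 = 13,  c = 256−13² = 87
v_rel = (2, 8),  |v_rel|² = 68;  v_rel·d = (2)·(0) + (8)·(16) = 128
68·t² − 256·t + 87 = 0  ⇒  m = 128² − 68·87 = 10468
m = 10468 > 0,  v_rel·d = 128 > 0  ⇒  inside

inside=yes margin=10468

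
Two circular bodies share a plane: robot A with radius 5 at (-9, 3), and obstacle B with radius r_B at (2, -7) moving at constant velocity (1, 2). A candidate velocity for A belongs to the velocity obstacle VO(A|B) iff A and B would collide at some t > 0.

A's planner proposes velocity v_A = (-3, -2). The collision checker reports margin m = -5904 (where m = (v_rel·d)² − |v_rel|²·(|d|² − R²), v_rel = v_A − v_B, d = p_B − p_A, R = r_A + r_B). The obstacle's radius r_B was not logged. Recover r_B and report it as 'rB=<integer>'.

m = -5904
d = (11, -10);  v_rel = (-4, -4),  |v_rel|² = 32
v_rel×d = (-4)·(-10) − (-4)·(11) = 84
since m = R²·32 − 84²:  R² = (7056 + -5904) / 32 = 36
R = √36 = 6  ⇒  r_B = 6 − 5 = 1

rB=1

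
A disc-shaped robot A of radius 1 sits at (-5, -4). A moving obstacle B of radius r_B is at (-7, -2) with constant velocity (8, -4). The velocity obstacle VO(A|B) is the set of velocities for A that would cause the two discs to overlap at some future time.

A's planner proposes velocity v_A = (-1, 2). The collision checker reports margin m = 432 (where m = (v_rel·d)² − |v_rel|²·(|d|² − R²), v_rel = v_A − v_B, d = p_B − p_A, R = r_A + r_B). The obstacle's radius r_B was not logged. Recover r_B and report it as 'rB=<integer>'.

m = 432
d = (-2, 2);  v_rel = (-9, 6),  |v_rel|² = 117
v_rel×d = (-9)·(2) − (6)·(-2) = -6
since m = R²·117 − (-6)²:  R² = (36 + 432) / 117 = 4
R = √4 = 2  ⇒  r_B = 2 − 1 = 1

rB=1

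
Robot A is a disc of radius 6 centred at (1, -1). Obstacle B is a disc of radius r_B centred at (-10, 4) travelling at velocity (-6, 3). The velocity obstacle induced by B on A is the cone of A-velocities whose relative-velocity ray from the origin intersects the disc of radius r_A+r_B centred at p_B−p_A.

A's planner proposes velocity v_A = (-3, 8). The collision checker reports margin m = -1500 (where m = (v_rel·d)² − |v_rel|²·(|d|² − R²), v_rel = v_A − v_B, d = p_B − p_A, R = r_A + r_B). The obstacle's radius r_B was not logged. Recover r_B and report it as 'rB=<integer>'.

m = -1500
d = (-11, 5);  v_rel = (3, 5),  |v_rel|² = 34
v_rel×d = (3)·(5) − (5)·(-11) = 70
since m = R²·34 − 70²:  R² = (4900 + -1500) / 34 = 100
R = √100 = 10  ⇒  r_B = 10 − 6 = 4

rB=4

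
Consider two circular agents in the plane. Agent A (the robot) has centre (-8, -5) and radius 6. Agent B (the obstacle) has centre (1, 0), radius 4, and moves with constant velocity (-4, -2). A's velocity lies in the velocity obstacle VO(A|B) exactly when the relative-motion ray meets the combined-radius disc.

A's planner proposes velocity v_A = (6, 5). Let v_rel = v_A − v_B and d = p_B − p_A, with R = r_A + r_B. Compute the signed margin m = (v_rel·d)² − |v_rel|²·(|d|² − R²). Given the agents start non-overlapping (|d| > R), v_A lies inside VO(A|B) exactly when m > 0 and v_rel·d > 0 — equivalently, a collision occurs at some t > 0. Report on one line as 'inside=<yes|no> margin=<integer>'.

d = (9, 5),  |d|² = 106;  R = 6+4 = 10,  c = 106−10² = 6
v_rel = (10, 7),  |v_rel|² = 149;  v_rel·d = (10)·(9) + (7)·(5) = 125
149·t² − 250·t + 6 = 0  ⇒  m = 125² − 149·6 = 14731
m = 14731 > 0,  v_rel·d = 125 > 0  ⇒  inside

inside=yes margin=14731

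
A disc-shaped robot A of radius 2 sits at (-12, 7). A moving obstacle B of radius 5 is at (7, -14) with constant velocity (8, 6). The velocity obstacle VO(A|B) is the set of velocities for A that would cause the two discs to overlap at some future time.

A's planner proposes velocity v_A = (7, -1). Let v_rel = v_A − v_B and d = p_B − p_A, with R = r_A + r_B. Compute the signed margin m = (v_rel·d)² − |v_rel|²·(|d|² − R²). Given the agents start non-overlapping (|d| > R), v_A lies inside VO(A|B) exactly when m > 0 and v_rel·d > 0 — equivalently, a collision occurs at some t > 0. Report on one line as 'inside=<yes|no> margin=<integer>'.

d = (19, -21),  |d|² = 802;  R = 2+5 = 7,  c = 802−7² = 753
v_rel = (-1, -7),  |v_rel|² = 50;  v_rel·d = (-1)·(19) + (-7)·(-21) = 128
50·t² − 256·t + 753 = 0  ⇒  m = 128² − 50·753 = -21266
m = -21266 < 0,  v_rel·d = 128 > 0  ⇒  outside

inside=no margin=-21266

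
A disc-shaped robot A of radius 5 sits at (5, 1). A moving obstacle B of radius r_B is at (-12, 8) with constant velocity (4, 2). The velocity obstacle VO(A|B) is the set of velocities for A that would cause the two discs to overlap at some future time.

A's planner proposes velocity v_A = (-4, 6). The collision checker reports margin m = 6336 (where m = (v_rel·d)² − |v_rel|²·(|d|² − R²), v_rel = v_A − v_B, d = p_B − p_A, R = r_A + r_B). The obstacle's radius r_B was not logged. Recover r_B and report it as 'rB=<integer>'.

m = 6336
d = (-17, 7);  v_rel = (-8, 4),  |v_rel|² = 80
v_rel×d = (-8)·(7) − (4)·(-17) = 12
since m = R²·80 − 12²:  R² = (144 + 6336) / 80 = 81
R = √81 = 9  ⇒  r_B = 9 − 5 = 4

rB=4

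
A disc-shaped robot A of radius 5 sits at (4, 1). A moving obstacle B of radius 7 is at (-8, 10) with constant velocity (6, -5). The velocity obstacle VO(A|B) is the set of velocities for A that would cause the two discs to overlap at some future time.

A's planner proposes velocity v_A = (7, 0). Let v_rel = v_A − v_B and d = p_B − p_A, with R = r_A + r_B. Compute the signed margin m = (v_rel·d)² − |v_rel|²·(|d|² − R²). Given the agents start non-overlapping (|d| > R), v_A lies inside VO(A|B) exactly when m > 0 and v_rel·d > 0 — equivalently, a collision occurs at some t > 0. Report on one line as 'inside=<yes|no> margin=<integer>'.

d = (-12, 9),  |d|² = 225;  R = 5+7 = 12,  c = 225−12² = 81
v_rel = (1, 5),  |v_rel|² = 26;  v_rel·d = (1)·(-12) + (5)·(9) = 33
26·t² − 66·t + 81 = 0  ⇒  m = 33² − 26·81 = -1017
m = -1017 < 0,  v_rel·d = 33 > 0  ⇒  outside

inside=no margin=-1017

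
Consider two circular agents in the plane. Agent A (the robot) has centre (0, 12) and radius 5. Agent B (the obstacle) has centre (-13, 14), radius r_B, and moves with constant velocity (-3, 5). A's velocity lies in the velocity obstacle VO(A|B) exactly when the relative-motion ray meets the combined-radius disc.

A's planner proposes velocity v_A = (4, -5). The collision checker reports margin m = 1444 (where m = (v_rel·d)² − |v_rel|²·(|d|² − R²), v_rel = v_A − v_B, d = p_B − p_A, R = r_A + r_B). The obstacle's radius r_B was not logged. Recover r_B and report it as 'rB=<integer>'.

m = 1444
d = (-13, 2);  v_rel = (7, -10),  |v_rel|² = 149
v_rel×d = (7)·(2) − (-10)·(-13) = -116
since m = R²·149 − (-116)²:  R² = (13456 + 1444) / 149 = 100
R = √100 = 10  ⇒  r_B = 10 − 5 = 5

rB=5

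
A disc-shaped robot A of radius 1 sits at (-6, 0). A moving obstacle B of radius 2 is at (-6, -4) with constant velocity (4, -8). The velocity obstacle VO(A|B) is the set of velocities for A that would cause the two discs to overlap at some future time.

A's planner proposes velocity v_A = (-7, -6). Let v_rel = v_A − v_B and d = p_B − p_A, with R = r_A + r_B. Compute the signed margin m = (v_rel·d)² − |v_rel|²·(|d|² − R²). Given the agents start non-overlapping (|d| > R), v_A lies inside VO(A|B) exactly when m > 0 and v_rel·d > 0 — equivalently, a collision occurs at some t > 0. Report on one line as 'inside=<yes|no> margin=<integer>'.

d = (0, -4),  |d|² = 16;  R = 1+2 = 3,  c = 16−3² = 7
v_rel = (-11, 2),  |v_rel|² = 125;  v_rel·d = (-11)·(0) + (2)·(-4) = -8
125·t² + 16·t + 7 = 0  ⇒  m = (-8)² − 125·7 = -811
m = -811 < 0,  v_rel·d = -8 < 0  ⇒  outside

inside=no margin=-811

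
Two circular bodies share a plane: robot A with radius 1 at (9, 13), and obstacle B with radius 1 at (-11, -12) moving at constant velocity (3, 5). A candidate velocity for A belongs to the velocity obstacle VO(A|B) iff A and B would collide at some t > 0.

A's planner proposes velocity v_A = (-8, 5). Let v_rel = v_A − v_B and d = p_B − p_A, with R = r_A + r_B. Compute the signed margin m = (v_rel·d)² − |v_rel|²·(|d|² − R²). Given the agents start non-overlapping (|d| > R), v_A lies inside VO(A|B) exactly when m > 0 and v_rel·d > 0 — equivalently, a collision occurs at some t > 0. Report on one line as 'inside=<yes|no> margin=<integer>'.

d = (-20, -25),  |d|² = 1025;  R = 1+1 = 2,  c = 1025−2² = 1021
v_rel = (-11, 0),  |v_rel|² = 121;  v_rel·d = (-11)·(-20) + (0)·(-25) = 220
121·t² − 440·t + 1021 = 0  ⇒  m = 220² − 121·1021 = -75141
m = -75141 < 0,  v_rel·d = 220 > 0  ⇒  outside

inside=no margin=-75141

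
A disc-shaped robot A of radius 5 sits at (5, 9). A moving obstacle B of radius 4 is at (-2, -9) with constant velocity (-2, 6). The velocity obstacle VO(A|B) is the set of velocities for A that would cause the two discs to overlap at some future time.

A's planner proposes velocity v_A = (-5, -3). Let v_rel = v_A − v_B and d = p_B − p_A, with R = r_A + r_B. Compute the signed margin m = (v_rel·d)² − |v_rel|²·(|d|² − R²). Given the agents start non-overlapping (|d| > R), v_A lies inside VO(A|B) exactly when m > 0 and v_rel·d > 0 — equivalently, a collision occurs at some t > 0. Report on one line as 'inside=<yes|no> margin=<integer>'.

d = (-7, -18),  |d|² = 373;  R = 5+4 = 9,  c = 373−9² = 292
v_rel = (-3, -9),  |v_rel|² = 90;  v_rel·d = (-3)·(-7) + (-9)·(-18) = 183
90·t² − 366·t + 292 = 0  ⇒  m = 183² − 90·292 = 7209
m = 7209 > 0,  v_rel·d = 183 > 0  ⇒  inside

inside=yes margin=7209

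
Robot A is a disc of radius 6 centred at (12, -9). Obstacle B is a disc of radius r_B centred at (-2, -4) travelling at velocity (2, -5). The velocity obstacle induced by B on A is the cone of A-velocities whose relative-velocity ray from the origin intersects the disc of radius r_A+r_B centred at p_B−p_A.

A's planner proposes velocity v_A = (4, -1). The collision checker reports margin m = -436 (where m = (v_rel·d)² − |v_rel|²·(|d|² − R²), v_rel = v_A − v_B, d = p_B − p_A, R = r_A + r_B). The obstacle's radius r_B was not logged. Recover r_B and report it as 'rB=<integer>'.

m = -436
d = (-14, 5);  v_rel = (2, 4),  |v_rel|² = 20
v_rel×d = (2)·(5) − (4)·(-14) = 66
since m = R²·20 − 66²:  R² = (4356 + -436) / 20 = 196
R = √196 = 14  ⇒  r_B = 14 − 6 = 8

rB=8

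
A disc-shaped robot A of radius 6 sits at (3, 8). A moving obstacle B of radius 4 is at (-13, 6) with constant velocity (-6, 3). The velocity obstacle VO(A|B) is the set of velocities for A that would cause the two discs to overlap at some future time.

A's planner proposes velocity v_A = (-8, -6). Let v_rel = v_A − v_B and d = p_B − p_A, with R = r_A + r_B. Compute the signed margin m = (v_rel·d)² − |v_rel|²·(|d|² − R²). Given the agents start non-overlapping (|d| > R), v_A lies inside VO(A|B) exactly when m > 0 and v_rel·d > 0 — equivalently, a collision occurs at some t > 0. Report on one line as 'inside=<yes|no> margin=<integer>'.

d = (-16, -2),  |d|² = 260;  R = 6+4 = 10,  c = 260−10² = 160
v_rel = (-2, -9),  |v_rel|² = 85;  v_rel·d = (-2)·(-16) + (-9)·(-2) = 50
85·t² − 100·t + 160 = 0  ⇒  m = 50² − 85·160 = -11100
m = -11100 < 0,  v_rel·d = 50 > 0  ⇒  outside

inside=no margin=-11100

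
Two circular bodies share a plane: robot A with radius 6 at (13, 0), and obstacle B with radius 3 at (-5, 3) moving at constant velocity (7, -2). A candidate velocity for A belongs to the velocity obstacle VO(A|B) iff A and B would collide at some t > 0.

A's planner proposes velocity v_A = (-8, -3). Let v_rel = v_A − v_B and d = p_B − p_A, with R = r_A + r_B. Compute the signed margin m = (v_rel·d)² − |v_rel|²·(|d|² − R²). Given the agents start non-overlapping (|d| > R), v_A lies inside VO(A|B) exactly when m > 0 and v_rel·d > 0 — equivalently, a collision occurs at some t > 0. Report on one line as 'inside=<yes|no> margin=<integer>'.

d = (-18, 3),  |d|² = 333;  R = 6+3 = 9,  c = 333−9² = 252
v_rel = (-15, -1),  |v_rel|² = 226;  v_rel·d = (-15)·(-18) + (-1)·(3) = 267
226·t² − 534·t + 252 = 0  ⇒  m = 267² − 226·252 = 14337
m = 14337 > 0,  v_rel·d = 267 > 0  ⇒  inside

inside=yes margin=14337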